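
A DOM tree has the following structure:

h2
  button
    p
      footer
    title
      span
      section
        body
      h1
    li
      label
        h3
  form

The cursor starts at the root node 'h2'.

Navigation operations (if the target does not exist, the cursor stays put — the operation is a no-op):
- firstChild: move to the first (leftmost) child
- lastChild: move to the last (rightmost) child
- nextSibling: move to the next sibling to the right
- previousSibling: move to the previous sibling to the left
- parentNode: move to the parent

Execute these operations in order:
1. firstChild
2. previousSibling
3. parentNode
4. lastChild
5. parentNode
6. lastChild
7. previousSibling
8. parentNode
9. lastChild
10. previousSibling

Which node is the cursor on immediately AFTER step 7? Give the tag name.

Answer: button

Derivation:
After 1 (firstChild): button
After 2 (previousSibling): button (no-op, stayed)
After 3 (parentNode): h2
After 4 (lastChild): form
After 5 (parentNode): h2
After 6 (lastChild): form
After 7 (previousSibling): button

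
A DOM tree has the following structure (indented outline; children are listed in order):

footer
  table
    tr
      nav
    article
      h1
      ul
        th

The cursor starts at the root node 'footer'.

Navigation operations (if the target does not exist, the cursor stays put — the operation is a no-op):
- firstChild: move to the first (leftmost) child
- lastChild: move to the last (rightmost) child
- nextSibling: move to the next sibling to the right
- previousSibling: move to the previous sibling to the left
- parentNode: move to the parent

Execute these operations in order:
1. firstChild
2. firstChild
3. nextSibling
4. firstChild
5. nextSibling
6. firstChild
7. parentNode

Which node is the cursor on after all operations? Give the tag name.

After 1 (firstChild): table
After 2 (firstChild): tr
After 3 (nextSibling): article
After 4 (firstChild): h1
After 5 (nextSibling): ul
After 6 (firstChild): th
After 7 (parentNode): ul

Answer: ul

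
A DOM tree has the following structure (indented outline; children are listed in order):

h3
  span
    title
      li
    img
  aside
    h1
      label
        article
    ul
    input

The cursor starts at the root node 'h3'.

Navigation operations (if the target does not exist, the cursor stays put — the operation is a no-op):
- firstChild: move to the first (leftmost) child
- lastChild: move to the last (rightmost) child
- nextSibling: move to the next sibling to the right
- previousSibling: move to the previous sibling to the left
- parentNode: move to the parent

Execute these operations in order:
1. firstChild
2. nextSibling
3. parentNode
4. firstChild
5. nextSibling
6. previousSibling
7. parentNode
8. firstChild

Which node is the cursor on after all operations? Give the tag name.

Answer: span

Derivation:
After 1 (firstChild): span
After 2 (nextSibling): aside
After 3 (parentNode): h3
After 4 (firstChild): span
After 5 (nextSibling): aside
After 6 (previousSibling): span
After 7 (parentNode): h3
After 8 (firstChild): span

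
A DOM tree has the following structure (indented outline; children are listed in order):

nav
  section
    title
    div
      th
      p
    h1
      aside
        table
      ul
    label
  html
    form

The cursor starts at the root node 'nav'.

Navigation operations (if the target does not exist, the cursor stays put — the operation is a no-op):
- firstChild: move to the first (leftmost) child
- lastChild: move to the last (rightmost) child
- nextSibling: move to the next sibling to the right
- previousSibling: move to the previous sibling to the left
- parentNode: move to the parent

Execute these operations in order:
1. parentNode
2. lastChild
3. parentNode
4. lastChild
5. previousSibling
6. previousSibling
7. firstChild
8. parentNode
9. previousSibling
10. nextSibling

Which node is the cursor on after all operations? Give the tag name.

After 1 (parentNode): nav (no-op, stayed)
After 2 (lastChild): html
After 3 (parentNode): nav
After 4 (lastChild): html
After 5 (previousSibling): section
After 6 (previousSibling): section (no-op, stayed)
After 7 (firstChild): title
After 8 (parentNode): section
After 9 (previousSibling): section (no-op, stayed)
After 10 (nextSibling): html

Answer: html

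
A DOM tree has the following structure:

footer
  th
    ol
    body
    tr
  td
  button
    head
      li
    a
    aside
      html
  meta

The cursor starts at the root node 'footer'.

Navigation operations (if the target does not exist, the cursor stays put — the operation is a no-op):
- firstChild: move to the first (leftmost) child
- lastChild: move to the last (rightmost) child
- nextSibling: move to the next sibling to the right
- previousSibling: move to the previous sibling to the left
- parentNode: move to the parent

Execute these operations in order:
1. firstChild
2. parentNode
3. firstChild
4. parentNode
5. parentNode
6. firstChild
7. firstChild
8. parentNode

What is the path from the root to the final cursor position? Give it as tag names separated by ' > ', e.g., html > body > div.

After 1 (firstChild): th
After 2 (parentNode): footer
After 3 (firstChild): th
After 4 (parentNode): footer
After 5 (parentNode): footer (no-op, stayed)
After 6 (firstChild): th
After 7 (firstChild): ol
After 8 (parentNode): th

Answer: footer > th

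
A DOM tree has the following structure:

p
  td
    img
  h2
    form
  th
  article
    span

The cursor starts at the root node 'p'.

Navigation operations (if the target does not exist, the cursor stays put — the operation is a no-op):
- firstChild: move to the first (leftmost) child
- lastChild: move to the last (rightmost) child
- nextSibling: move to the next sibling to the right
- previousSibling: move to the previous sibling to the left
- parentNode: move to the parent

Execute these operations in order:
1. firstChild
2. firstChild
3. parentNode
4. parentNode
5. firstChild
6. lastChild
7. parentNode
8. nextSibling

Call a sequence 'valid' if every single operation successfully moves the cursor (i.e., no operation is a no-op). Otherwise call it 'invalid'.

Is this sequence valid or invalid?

After 1 (firstChild): td
After 2 (firstChild): img
After 3 (parentNode): td
After 4 (parentNode): p
After 5 (firstChild): td
After 6 (lastChild): img
After 7 (parentNode): td
After 8 (nextSibling): h2

Answer: valid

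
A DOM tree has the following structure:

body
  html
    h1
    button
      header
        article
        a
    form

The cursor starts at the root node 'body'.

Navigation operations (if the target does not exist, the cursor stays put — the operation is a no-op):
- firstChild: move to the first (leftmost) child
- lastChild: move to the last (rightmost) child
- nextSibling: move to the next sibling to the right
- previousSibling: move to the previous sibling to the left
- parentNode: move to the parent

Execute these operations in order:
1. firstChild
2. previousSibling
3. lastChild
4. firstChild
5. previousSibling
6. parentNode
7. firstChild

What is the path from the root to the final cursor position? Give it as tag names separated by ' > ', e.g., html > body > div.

After 1 (firstChild): html
After 2 (previousSibling): html (no-op, stayed)
After 3 (lastChild): form
After 4 (firstChild): form (no-op, stayed)
After 5 (previousSibling): button
After 6 (parentNode): html
After 7 (firstChild): h1

Answer: body > html > h1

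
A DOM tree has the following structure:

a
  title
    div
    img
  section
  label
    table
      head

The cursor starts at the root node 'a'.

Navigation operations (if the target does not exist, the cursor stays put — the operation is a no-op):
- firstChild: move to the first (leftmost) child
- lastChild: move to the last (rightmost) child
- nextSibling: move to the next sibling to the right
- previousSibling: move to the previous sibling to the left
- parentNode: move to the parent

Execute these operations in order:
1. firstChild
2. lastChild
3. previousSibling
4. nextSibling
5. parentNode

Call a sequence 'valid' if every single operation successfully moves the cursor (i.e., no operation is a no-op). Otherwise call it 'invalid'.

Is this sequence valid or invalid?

After 1 (firstChild): title
After 2 (lastChild): img
After 3 (previousSibling): div
After 4 (nextSibling): img
After 5 (parentNode): title

Answer: valid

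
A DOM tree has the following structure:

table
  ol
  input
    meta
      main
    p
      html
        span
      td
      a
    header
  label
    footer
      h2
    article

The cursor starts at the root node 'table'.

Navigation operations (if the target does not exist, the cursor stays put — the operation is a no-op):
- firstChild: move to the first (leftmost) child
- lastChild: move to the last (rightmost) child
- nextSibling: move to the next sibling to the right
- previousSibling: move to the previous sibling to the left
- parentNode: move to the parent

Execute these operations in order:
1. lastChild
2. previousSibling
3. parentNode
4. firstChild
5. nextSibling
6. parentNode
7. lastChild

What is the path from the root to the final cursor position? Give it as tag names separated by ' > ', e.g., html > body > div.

After 1 (lastChild): label
After 2 (previousSibling): input
After 3 (parentNode): table
After 4 (firstChild): ol
After 5 (nextSibling): input
After 6 (parentNode): table
After 7 (lastChild): label

Answer: table > label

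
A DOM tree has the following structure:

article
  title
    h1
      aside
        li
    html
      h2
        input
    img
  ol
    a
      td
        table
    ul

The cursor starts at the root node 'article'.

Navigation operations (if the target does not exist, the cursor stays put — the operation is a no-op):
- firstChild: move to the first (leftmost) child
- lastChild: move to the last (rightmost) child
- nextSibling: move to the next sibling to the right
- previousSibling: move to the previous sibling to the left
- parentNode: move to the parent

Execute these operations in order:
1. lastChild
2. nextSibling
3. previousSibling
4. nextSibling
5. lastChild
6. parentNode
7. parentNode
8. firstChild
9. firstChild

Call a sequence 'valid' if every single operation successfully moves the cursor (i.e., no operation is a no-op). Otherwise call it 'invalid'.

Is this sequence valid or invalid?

After 1 (lastChild): ol
After 2 (nextSibling): ol (no-op, stayed)
After 3 (previousSibling): title
After 4 (nextSibling): ol
After 5 (lastChild): ul
After 6 (parentNode): ol
After 7 (parentNode): article
After 8 (firstChild): title
After 9 (firstChild): h1

Answer: invalid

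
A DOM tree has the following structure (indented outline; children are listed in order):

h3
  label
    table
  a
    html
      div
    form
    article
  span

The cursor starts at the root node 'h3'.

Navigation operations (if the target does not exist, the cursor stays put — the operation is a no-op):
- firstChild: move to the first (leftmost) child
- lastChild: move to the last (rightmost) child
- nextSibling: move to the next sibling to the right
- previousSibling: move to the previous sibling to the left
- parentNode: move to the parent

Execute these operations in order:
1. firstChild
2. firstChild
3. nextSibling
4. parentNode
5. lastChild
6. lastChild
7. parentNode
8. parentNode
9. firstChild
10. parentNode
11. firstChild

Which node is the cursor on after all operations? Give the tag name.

Answer: label

Derivation:
After 1 (firstChild): label
After 2 (firstChild): table
After 3 (nextSibling): table (no-op, stayed)
After 4 (parentNode): label
After 5 (lastChild): table
After 6 (lastChild): table (no-op, stayed)
After 7 (parentNode): label
After 8 (parentNode): h3
After 9 (firstChild): label
After 10 (parentNode): h3
After 11 (firstChild): label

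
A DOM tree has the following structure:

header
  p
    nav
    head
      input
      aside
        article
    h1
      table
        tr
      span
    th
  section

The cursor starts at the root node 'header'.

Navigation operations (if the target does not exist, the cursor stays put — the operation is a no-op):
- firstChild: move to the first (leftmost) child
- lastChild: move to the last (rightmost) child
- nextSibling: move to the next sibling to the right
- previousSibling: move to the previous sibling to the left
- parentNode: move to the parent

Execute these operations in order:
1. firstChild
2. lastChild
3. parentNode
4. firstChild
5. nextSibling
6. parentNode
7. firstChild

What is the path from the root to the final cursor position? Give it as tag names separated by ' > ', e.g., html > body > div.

Answer: header > p > nav

Derivation:
After 1 (firstChild): p
After 2 (lastChild): th
After 3 (parentNode): p
After 4 (firstChild): nav
After 5 (nextSibling): head
After 6 (parentNode): p
After 7 (firstChild): nav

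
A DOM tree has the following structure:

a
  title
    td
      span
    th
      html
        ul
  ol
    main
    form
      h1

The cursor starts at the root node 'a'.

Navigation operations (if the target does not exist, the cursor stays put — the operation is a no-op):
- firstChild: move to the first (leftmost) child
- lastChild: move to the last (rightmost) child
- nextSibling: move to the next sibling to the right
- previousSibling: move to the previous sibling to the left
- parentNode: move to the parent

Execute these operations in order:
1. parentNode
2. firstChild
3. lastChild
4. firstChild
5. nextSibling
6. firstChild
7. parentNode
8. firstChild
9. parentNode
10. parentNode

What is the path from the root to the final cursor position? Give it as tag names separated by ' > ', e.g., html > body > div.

Answer: a > title > th

Derivation:
After 1 (parentNode): a (no-op, stayed)
After 2 (firstChild): title
After 3 (lastChild): th
After 4 (firstChild): html
After 5 (nextSibling): html (no-op, stayed)
After 6 (firstChild): ul
After 7 (parentNode): html
After 8 (firstChild): ul
After 9 (parentNode): html
After 10 (parentNode): th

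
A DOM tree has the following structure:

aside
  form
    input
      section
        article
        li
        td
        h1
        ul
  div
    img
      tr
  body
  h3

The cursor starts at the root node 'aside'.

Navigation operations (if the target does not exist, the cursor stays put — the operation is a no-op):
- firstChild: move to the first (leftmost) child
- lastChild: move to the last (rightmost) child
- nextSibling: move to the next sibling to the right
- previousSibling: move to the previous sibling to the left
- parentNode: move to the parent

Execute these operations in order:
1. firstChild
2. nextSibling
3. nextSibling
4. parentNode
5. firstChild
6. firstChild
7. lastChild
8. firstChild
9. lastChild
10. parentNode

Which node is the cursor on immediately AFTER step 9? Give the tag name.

After 1 (firstChild): form
After 2 (nextSibling): div
After 3 (nextSibling): body
After 4 (parentNode): aside
After 5 (firstChild): form
After 6 (firstChild): input
After 7 (lastChild): section
After 8 (firstChild): article
After 9 (lastChild): article (no-op, stayed)

Answer: article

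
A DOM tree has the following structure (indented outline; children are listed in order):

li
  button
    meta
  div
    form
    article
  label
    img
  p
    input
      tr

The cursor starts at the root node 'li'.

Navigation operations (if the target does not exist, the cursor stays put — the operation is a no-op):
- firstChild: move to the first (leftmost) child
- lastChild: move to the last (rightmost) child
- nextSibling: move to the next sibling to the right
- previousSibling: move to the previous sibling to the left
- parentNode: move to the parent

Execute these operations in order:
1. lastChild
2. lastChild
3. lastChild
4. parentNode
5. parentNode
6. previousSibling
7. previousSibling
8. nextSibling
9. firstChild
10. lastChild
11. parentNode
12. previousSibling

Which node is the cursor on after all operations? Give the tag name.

After 1 (lastChild): p
After 2 (lastChild): input
After 3 (lastChild): tr
After 4 (parentNode): input
After 5 (parentNode): p
After 6 (previousSibling): label
After 7 (previousSibling): div
After 8 (nextSibling): label
After 9 (firstChild): img
After 10 (lastChild): img (no-op, stayed)
After 11 (parentNode): label
After 12 (previousSibling): div

Answer: div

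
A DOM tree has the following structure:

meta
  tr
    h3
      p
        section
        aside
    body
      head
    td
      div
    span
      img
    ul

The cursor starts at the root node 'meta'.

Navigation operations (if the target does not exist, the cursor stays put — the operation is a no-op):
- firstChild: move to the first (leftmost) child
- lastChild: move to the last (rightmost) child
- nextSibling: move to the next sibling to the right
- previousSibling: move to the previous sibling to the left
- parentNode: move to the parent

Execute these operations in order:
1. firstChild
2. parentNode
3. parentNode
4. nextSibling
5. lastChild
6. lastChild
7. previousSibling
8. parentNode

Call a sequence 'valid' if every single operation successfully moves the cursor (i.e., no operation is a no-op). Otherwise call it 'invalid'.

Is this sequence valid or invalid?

After 1 (firstChild): tr
After 2 (parentNode): meta
After 3 (parentNode): meta (no-op, stayed)
After 4 (nextSibling): meta (no-op, stayed)
After 5 (lastChild): tr
After 6 (lastChild): ul
After 7 (previousSibling): span
After 8 (parentNode): tr

Answer: invalid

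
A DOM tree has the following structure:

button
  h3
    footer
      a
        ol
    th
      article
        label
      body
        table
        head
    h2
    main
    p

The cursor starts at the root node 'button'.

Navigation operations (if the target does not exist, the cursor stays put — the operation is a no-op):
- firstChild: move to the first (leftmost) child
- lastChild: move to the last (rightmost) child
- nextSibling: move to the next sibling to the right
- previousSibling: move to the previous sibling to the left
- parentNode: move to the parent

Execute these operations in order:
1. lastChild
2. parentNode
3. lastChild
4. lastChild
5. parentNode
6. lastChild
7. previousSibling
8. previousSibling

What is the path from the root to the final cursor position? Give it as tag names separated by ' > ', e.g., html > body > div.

Answer: button > h3 > h2

Derivation:
After 1 (lastChild): h3
After 2 (parentNode): button
After 3 (lastChild): h3
After 4 (lastChild): p
After 5 (parentNode): h3
After 6 (lastChild): p
After 7 (previousSibling): main
After 8 (previousSibling): h2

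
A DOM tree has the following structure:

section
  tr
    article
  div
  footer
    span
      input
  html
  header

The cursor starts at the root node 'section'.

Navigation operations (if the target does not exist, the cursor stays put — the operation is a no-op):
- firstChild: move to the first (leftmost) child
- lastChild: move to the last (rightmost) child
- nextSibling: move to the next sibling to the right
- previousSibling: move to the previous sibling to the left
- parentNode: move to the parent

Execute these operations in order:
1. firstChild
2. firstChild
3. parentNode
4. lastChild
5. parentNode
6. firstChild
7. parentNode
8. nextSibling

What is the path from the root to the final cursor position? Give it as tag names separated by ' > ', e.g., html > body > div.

After 1 (firstChild): tr
After 2 (firstChild): article
After 3 (parentNode): tr
After 4 (lastChild): article
After 5 (parentNode): tr
After 6 (firstChild): article
After 7 (parentNode): tr
After 8 (nextSibling): div

Answer: section > div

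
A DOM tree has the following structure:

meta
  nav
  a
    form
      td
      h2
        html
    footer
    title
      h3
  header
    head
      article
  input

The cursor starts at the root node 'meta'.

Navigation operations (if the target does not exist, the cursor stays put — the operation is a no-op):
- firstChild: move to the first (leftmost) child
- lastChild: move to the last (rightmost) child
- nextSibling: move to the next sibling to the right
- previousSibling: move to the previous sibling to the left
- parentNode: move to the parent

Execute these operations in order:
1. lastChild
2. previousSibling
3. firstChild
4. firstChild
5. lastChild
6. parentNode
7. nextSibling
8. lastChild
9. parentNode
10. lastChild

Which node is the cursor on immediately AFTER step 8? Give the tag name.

Answer: article

Derivation:
After 1 (lastChild): input
After 2 (previousSibling): header
After 3 (firstChild): head
After 4 (firstChild): article
After 5 (lastChild): article (no-op, stayed)
After 6 (parentNode): head
After 7 (nextSibling): head (no-op, stayed)
After 8 (lastChild): article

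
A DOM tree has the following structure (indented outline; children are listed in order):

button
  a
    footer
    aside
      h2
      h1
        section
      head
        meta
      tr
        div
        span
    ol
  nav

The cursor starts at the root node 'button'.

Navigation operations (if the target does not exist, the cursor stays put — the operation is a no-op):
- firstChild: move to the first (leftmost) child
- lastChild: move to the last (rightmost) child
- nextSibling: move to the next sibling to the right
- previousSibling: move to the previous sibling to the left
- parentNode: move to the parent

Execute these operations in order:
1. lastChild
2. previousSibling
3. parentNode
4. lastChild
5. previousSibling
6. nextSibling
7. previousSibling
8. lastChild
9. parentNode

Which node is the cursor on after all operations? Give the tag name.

After 1 (lastChild): nav
After 2 (previousSibling): a
After 3 (parentNode): button
After 4 (lastChild): nav
After 5 (previousSibling): a
After 6 (nextSibling): nav
After 7 (previousSibling): a
After 8 (lastChild): ol
After 9 (parentNode): a

Answer: a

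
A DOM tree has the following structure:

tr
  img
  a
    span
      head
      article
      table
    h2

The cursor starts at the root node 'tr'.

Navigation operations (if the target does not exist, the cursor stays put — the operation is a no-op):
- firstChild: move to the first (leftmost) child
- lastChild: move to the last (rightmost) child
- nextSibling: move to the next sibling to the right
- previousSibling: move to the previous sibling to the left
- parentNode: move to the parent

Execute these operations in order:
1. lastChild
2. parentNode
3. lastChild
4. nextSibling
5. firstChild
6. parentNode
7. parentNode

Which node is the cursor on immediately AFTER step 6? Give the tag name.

Answer: a

Derivation:
After 1 (lastChild): a
After 2 (parentNode): tr
After 3 (lastChild): a
After 4 (nextSibling): a (no-op, stayed)
After 5 (firstChild): span
After 6 (parentNode): a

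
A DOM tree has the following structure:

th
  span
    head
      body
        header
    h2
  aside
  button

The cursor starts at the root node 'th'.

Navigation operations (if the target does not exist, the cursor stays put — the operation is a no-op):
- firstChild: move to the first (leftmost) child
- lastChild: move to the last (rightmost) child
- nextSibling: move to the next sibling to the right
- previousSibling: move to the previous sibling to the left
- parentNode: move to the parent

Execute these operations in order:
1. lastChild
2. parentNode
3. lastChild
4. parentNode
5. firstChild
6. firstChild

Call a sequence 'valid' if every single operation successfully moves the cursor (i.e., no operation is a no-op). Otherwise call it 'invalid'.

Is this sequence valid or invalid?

Answer: valid

Derivation:
After 1 (lastChild): button
After 2 (parentNode): th
After 3 (lastChild): button
After 4 (parentNode): th
After 5 (firstChild): span
After 6 (firstChild): head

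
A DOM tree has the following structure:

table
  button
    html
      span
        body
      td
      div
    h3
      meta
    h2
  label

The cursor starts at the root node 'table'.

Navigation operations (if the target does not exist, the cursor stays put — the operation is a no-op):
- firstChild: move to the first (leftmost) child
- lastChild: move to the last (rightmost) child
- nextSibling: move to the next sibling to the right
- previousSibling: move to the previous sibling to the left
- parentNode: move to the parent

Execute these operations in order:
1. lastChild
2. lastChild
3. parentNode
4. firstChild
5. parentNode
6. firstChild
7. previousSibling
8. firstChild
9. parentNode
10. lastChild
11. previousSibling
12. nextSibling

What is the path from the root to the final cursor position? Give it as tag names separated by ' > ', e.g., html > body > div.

After 1 (lastChild): label
After 2 (lastChild): label (no-op, stayed)
After 3 (parentNode): table
After 4 (firstChild): button
After 5 (parentNode): table
After 6 (firstChild): button
After 7 (previousSibling): button (no-op, stayed)
After 8 (firstChild): html
After 9 (parentNode): button
After 10 (lastChild): h2
After 11 (previousSibling): h3
After 12 (nextSibling): h2

Answer: table > button > h2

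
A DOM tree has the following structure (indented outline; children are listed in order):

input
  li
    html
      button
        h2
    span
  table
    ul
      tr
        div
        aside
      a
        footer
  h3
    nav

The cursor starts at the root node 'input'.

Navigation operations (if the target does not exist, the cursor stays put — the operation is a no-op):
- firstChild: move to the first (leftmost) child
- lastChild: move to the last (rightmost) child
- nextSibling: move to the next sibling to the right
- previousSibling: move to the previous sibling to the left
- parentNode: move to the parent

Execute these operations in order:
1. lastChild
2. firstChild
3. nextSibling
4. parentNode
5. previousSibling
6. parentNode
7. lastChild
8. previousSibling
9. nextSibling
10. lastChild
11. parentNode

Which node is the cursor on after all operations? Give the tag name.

Answer: h3

Derivation:
After 1 (lastChild): h3
After 2 (firstChild): nav
After 3 (nextSibling): nav (no-op, stayed)
After 4 (parentNode): h3
After 5 (previousSibling): table
After 6 (parentNode): input
After 7 (lastChild): h3
After 8 (previousSibling): table
After 9 (nextSibling): h3
After 10 (lastChild): nav
After 11 (parentNode): h3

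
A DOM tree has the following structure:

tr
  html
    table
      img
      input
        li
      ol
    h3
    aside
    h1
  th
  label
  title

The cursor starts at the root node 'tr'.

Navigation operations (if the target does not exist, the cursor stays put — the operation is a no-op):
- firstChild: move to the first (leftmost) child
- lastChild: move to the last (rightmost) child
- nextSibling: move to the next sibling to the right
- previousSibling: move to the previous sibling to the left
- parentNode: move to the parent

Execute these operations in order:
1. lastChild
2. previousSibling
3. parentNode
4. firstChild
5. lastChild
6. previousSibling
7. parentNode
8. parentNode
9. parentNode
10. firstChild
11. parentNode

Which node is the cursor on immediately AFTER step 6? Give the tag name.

After 1 (lastChild): title
After 2 (previousSibling): label
After 3 (parentNode): tr
After 4 (firstChild): html
After 5 (lastChild): h1
After 6 (previousSibling): aside

Answer: aside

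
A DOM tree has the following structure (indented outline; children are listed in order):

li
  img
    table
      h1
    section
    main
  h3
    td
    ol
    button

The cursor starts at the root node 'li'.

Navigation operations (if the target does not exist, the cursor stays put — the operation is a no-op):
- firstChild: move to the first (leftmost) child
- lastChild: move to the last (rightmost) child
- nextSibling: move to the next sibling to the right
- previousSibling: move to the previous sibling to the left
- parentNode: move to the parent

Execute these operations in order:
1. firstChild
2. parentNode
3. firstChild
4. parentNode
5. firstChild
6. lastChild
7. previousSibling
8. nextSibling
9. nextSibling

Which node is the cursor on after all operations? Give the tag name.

After 1 (firstChild): img
After 2 (parentNode): li
After 3 (firstChild): img
After 4 (parentNode): li
After 5 (firstChild): img
After 6 (lastChild): main
After 7 (previousSibling): section
After 8 (nextSibling): main
After 9 (nextSibling): main (no-op, stayed)

Answer: main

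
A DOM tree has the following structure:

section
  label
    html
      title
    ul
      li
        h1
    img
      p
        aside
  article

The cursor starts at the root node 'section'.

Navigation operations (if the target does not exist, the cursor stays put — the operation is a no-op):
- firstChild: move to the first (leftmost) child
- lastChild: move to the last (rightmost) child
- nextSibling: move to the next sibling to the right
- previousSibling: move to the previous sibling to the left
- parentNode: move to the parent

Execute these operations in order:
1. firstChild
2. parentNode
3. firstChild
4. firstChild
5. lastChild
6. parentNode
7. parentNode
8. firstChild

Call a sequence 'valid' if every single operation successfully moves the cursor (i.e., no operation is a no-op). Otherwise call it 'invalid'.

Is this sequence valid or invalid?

Answer: valid

Derivation:
After 1 (firstChild): label
After 2 (parentNode): section
After 3 (firstChild): label
After 4 (firstChild): html
After 5 (lastChild): title
After 6 (parentNode): html
After 7 (parentNode): label
After 8 (firstChild): html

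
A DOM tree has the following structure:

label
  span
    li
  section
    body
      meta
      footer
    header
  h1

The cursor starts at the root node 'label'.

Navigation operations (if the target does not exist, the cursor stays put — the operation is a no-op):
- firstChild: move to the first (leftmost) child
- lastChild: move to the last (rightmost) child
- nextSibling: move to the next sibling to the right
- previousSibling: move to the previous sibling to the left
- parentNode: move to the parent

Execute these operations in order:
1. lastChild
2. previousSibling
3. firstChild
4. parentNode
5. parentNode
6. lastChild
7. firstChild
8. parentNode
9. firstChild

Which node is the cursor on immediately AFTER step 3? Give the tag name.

After 1 (lastChild): h1
After 2 (previousSibling): section
After 3 (firstChild): body

Answer: body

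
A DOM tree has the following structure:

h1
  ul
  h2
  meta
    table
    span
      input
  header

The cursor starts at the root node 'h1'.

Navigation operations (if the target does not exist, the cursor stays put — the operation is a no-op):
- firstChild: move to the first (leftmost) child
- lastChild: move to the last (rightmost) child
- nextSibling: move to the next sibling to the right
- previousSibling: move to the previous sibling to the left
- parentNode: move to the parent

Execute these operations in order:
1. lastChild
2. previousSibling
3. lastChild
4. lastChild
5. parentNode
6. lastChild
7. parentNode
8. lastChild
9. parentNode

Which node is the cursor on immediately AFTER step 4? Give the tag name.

Answer: input

Derivation:
After 1 (lastChild): header
After 2 (previousSibling): meta
After 3 (lastChild): span
After 4 (lastChild): input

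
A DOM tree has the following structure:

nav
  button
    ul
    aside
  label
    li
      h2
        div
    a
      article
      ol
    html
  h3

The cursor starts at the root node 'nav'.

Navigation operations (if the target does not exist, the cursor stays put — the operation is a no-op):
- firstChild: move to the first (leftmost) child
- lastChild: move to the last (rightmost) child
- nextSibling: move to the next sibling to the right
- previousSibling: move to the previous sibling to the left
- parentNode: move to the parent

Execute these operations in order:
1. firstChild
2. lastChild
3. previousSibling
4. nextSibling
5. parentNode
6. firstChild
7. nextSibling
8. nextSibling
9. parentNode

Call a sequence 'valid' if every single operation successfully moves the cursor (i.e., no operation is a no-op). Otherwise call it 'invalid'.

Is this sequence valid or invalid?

Answer: invalid

Derivation:
After 1 (firstChild): button
After 2 (lastChild): aside
After 3 (previousSibling): ul
After 4 (nextSibling): aside
After 5 (parentNode): button
After 6 (firstChild): ul
After 7 (nextSibling): aside
After 8 (nextSibling): aside (no-op, stayed)
After 9 (parentNode): button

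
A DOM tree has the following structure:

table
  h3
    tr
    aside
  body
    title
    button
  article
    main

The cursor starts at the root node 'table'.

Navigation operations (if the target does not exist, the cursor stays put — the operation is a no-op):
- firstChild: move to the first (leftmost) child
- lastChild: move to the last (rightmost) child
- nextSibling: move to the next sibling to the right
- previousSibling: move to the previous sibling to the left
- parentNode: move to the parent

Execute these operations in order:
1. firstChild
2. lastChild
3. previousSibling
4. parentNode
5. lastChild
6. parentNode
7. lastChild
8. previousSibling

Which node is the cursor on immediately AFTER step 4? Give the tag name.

After 1 (firstChild): h3
After 2 (lastChild): aside
After 3 (previousSibling): tr
After 4 (parentNode): h3

Answer: h3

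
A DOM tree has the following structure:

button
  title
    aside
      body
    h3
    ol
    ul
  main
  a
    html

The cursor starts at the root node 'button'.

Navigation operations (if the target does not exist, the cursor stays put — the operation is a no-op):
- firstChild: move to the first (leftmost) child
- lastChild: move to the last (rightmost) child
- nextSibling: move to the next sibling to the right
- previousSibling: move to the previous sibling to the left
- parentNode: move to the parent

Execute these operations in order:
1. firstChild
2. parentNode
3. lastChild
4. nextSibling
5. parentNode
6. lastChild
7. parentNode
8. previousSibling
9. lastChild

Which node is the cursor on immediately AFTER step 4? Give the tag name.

After 1 (firstChild): title
After 2 (parentNode): button
After 3 (lastChild): a
After 4 (nextSibling): a (no-op, stayed)

Answer: a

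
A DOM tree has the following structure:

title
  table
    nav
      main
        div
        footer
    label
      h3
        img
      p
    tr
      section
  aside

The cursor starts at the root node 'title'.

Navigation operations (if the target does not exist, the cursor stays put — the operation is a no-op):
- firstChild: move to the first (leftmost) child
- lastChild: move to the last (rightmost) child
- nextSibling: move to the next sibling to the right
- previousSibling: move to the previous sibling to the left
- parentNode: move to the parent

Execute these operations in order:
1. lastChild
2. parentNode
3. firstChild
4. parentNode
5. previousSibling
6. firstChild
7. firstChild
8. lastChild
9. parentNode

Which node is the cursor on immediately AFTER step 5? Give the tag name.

Answer: title

Derivation:
After 1 (lastChild): aside
After 2 (parentNode): title
After 3 (firstChild): table
After 4 (parentNode): title
After 5 (previousSibling): title (no-op, stayed)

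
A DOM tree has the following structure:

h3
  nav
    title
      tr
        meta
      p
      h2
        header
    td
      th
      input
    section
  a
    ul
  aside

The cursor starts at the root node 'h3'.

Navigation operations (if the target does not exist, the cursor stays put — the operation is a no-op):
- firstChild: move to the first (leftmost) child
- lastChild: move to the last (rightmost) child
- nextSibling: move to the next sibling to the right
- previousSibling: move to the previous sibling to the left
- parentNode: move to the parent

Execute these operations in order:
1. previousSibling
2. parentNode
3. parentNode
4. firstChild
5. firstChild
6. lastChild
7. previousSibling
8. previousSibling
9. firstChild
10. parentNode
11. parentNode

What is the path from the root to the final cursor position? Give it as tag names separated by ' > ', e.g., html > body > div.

After 1 (previousSibling): h3 (no-op, stayed)
After 2 (parentNode): h3 (no-op, stayed)
After 3 (parentNode): h3 (no-op, stayed)
After 4 (firstChild): nav
After 5 (firstChild): title
After 6 (lastChild): h2
After 7 (previousSibling): p
After 8 (previousSibling): tr
After 9 (firstChild): meta
After 10 (parentNode): tr
After 11 (parentNode): title

Answer: h3 > nav > title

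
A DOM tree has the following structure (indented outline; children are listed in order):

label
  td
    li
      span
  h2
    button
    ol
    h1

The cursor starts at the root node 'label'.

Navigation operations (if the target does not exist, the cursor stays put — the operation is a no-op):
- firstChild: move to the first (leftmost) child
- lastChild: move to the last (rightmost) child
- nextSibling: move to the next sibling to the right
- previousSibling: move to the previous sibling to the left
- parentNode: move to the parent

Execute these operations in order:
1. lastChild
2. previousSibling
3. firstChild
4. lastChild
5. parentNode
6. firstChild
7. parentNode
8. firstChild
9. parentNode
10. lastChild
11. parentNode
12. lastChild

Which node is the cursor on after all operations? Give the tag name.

After 1 (lastChild): h2
After 2 (previousSibling): td
After 3 (firstChild): li
After 4 (lastChild): span
After 5 (parentNode): li
After 6 (firstChild): span
After 7 (parentNode): li
After 8 (firstChild): span
After 9 (parentNode): li
After 10 (lastChild): span
After 11 (parentNode): li
After 12 (lastChild): span

Answer: span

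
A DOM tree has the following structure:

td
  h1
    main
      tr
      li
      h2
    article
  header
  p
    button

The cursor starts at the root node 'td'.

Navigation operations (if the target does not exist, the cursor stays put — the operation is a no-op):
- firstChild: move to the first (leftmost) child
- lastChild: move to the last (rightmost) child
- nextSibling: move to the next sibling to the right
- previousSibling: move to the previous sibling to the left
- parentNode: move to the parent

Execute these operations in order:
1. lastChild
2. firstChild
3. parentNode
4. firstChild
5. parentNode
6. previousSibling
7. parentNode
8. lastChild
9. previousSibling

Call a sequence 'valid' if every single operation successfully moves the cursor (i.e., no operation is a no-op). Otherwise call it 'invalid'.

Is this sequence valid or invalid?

After 1 (lastChild): p
After 2 (firstChild): button
After 3 (parentNode): p
After 4 (firstChild): button
After 5 (parentNode): p
After 6 (previousSibling): header
After 7 (parentNode): td
After 8 (lastChild): p
After 9 (previousSibling): header

Answer: valid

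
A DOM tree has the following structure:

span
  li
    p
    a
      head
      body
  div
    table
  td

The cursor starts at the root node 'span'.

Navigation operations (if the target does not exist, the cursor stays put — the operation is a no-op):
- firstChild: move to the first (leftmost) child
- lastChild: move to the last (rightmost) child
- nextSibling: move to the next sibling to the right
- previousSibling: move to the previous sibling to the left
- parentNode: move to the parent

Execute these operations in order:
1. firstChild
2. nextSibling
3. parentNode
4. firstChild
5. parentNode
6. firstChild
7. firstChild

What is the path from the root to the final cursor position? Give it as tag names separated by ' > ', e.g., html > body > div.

After 1 (firstChild): li
After 2 (nextSibling): div
After 3 (parentNode): span
After 4 (firstChild): li
After 5 (parentNode): span
After 6 (firstChild): li
After 7 (firstChild): p

Answer: span > li > p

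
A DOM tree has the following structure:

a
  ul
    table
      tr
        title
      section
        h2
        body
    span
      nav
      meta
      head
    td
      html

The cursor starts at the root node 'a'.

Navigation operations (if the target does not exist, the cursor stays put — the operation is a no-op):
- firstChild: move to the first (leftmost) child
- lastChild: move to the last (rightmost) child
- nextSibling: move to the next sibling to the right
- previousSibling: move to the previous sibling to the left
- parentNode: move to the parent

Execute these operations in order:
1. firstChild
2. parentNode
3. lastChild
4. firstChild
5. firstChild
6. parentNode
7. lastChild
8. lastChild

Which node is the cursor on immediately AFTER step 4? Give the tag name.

Answer: table

Derivation:
After 1 (firstChild): ul
After 2 (parentNode): a
After 3 (lastChild): ul
After 4 (firstChild): table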